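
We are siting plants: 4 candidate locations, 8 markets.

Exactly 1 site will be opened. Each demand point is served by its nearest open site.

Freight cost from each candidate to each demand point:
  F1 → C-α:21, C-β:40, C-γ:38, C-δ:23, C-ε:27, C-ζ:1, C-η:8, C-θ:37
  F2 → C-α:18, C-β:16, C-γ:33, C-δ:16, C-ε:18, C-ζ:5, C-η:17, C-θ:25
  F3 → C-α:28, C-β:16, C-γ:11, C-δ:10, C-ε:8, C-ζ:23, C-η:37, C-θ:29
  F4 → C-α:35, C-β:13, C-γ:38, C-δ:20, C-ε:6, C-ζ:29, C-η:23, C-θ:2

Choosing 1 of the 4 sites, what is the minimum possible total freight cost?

148

Open {F2}.
  C-α→F2 18, C-β→F2 16, C-γ→F2 33, C-δ→F2 16, C-ε→F2 18, C-ζ→F2 5, C-η→F2 17, C-θ→F2 25  ⇒ total 148.
Compare {F3}: total 162.
Compare {F4}: total 166.
No size-1 selection does better; minimum is 148.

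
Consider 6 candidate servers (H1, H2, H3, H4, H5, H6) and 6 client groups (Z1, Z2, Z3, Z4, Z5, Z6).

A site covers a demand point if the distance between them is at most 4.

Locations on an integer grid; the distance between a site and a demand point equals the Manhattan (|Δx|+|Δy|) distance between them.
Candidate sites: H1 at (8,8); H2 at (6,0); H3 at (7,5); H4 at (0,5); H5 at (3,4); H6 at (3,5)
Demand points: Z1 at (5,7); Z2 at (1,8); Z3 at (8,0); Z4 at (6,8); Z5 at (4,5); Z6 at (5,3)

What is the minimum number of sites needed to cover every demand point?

3

Coverage sets (demand points within 4 of each site):
  H1: {Z1, Z4}
  H2: {Z3, Z6}
  H3: {Z1, Z4, Z5, Z6}
  H4: {Z2, Z5}
  H5: {Z5, Z6}
  H6: {Z1, Z5, Z6}
No 2 sites suffice: every size-2 union leaves at least one demand point uncovered.
But {H1, H2, H4} covers everything, so the minimum is 3.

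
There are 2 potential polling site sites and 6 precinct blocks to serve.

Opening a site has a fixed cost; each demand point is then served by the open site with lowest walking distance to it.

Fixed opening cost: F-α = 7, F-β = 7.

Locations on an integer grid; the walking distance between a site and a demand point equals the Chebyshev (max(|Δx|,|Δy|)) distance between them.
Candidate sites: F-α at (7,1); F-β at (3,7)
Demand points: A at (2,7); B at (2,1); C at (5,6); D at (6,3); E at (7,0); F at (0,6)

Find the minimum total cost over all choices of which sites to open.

Open {F-α, F-β}: assign each demand point to its cheapest open site.
  A→F-β 1, B→F-α 5, C→F-β 2, D→F-α 2, E→F-α 1, F→F-β 3
  walking distance 14, fixed 14 → total 28.
Compare {F-β}: walking distance 23 + fixed 7 = 30.
Compare {F-α}: walking distance 26 + fixed 7 = 33.

28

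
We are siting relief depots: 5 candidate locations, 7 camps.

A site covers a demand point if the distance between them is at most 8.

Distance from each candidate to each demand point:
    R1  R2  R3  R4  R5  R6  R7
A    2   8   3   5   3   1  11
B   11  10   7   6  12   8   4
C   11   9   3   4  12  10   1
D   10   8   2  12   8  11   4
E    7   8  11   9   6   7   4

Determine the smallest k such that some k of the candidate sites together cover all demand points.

Coverage sets (demand points within 8 of each site):
  A: {R1, R2, R3, R4, R5, R6}
  B: {R3, R4, R6, R7}
  C: {R3, R4, R7}
  D: {R2, R3, R5, R7}
  E: {R1, R2, R5, R6, R7}
No single site covers all 7 demand points.
But {A, B} covers everything, so the minimum is 2.

2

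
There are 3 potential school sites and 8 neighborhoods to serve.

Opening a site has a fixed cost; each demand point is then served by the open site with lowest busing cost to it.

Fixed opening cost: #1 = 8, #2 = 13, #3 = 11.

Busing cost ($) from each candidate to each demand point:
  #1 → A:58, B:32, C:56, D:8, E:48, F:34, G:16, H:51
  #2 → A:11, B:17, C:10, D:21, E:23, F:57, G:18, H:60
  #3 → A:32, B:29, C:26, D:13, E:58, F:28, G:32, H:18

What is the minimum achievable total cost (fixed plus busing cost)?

Open {#2, #3}: assign each demand point to its cheapest open site.
  A→#2 11, B→#2 17, C→#2 10, D→#3 13, E→#2 23, F→#3 28, G→#2 18, H→#3 18
  busing cost 138, fixed 24 → total 162.
Compare {#1, #2, #3}: busing cost 131 + fixed 32 = 163.
Compare {#1, #2}: busing cost 170 + fixed 21 = 191.
Compare {#1, #3}: busing cost 205 + fixed 19 = 224.
All other subsets cost ≥ 163. Minimum total cost: 162.

162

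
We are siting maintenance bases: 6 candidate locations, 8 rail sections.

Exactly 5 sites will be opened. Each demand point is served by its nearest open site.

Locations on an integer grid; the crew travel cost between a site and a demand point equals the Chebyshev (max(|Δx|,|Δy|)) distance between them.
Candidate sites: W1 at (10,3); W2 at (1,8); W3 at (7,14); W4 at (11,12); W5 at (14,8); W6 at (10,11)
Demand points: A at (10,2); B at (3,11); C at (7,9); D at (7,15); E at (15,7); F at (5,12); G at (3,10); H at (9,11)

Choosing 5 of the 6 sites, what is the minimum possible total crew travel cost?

Open {W1, W2, W3, W5, W6}.
  A→W1 1, B→W2 3, C→W6 3, D→W3 1, E→W5 1, F→W3 2, G→W2 2, H→W6 1  ⇒ total 14.
Compare {W1, W2, W3, W4, W5}: total 16.
Compare {W1, W3, W4, W5, W6}: total 17.
No size-5 selection does better; minimum is 14.

14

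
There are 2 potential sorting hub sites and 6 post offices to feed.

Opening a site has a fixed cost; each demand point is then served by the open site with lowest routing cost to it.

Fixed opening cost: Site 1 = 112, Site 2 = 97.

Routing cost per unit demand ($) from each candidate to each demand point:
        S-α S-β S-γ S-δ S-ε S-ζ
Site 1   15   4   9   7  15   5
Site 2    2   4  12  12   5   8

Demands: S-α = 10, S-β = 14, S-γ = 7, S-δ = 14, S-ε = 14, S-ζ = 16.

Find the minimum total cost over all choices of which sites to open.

Open {Site 1, Site 2}: assign each demand point to its cheapest open site.
  S-α→Site 2 10×2=20, S-β→Site 1 14×4=56, S-γ→Site 1 7×9=63, S-δ→Site 1 14×7=98, S-ε→Site 2 14×5=70, S-ζ→Site 1 16×5=80
  routing cost 387, fixed 209 → total 596.
Compare {Site 2}: routing cost 526 + fixed 97 = 623.
Compare {Site 1}: routing cost 657 + fixed 112 = 769.

596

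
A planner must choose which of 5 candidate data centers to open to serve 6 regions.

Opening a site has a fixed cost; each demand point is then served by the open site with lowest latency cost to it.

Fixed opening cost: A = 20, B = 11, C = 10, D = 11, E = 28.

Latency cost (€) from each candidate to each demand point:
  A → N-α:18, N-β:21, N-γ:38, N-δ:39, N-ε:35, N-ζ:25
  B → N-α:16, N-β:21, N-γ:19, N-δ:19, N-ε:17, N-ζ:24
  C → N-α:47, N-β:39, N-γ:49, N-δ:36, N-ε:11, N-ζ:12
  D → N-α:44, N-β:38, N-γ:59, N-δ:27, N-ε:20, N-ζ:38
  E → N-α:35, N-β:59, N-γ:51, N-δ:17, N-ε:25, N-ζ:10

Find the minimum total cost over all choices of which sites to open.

119

Open {B, C}: assign each demand point to its cheapest open site.
  N-α→B 16, N-β→B 21, N-γ→B 19, N-δ→B 19, N-ε→C 11, N-ζ→C 12
  latency cost 98, fixed 21 → total 119.
Compare {B}: latency cost 116 + fixed 11 = 127.
Compare {B, C, D}: latency cost 98 + fixed 32 = 130.
Compare {B, D}: latency cost 116 + fixed 22 = 138.
All other subsets cost ≥ 127. Minimum total cost: 119.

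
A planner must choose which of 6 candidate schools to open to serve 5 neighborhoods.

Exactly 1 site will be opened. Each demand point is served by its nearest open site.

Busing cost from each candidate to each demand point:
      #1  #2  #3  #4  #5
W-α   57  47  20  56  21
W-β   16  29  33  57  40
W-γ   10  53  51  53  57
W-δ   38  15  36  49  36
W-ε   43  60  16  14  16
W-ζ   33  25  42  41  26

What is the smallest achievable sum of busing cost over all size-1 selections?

149

Open {W-ε}.
  #1→W-ε 43, #2→W-ε 60, #3→W-ε 16, #4→W-ε 14, #5→W-ε 16  ⇒ total 149.
Compare {W-ζ}: total 167.
Compare {W-δ}: total 174.
No size-1 selection does better; minimum is 149.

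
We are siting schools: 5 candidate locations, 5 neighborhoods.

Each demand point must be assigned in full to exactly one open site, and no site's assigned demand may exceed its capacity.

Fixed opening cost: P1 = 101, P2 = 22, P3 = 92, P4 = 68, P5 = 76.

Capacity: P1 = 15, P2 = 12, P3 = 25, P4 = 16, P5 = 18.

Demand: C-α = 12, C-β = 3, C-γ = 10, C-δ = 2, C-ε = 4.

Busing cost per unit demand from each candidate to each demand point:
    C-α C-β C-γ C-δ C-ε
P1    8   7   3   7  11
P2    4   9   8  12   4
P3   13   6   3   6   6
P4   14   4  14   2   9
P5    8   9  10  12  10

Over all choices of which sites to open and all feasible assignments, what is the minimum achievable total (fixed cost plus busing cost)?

Open {P2, P3}; cheapest assignment that respects the capacities:
  P2 (cap 12, load 12): C-α — cost 12×4 = 48
  P3 (cap 25, load 19): C-β, C-γ, C-δ, C-ε — cost 3×6 + 10×3 + 2×6 + 4×6 = 84
  Shipping 132, fixed 114 → total 246.
  Any other capacity-feasible assignment to {P2, P3} ships for at least 132.
Compare {P2, P3, P4}: its best feasible assignment gives total 300.
Compare {P1, P2, P4}: its best feasible assignment gives total 321.
Every other set of open sites that can feasibly serve all demand totals ≥ 300 even under its best assignment. Minimum: 246.

246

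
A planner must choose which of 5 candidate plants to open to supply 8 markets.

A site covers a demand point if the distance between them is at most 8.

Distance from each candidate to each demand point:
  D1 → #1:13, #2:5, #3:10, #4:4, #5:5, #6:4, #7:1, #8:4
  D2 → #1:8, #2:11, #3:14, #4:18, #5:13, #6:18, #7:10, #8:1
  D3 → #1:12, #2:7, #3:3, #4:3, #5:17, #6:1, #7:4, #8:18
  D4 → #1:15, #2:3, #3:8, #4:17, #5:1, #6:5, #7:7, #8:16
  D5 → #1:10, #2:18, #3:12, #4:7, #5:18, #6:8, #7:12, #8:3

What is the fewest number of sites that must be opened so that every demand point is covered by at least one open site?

Coverage sets (demand points within 8 of each site):
  D1: {#2, #4, #5, #6, #7, #8}
  D2: {#1, #8}
  D3: {#2, #3, #4, #6, #7}
  D4: {#2, #3, #5, #6, #7}
  D5: {#4, #6, #8}
No 2 sites suffice: every size-2 union leaves at least one demand point uncovered.
But {D1, D2, D3} covers everything, so the minimum is 3.

3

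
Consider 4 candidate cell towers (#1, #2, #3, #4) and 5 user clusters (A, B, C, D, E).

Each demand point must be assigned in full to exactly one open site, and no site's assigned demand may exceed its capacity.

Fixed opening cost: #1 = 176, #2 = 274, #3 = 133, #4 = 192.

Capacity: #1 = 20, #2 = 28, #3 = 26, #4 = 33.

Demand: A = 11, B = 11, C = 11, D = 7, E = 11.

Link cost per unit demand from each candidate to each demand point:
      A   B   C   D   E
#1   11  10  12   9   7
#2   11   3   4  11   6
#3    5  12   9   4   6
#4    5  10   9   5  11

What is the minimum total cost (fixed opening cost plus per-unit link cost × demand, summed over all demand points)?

Open {#3, #4}; cheapest assignment that respects the capacities:
  #3 (cap 26, load 18): D, E — cost 7×4 + 11×6 = 94
  #4 (cap 33, load 33): A, B, C — cost 11×5 + 11×10 + 11×9 = 264
  Shipping 358, fixed 325 → total 683.
  Any other capacity-feasible assignment to {#3, #4} ships for at least 358.
Compare {#2, #4}: its best feasible assignment gives total 754.
Compare {#1, #4}: its best feasible assignment gives total 772.
Every other set of open sites that can feasibly serve all demand totals ≥ 754 even under its best assignment. Minimum: 683.

683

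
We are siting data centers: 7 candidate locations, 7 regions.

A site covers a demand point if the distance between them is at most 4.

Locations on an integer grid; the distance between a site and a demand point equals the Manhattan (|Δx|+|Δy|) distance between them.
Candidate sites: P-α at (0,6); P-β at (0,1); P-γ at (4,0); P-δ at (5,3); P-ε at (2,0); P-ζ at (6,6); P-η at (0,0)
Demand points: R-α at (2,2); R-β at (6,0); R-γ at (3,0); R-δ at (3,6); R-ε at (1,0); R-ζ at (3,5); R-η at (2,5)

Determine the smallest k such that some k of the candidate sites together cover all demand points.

Coverage sets (demand points within 4 of each site):
  P-α: {R-δ, R-ζ, R-η}
  P-β: {R-α, R-γ, R-ε}
  P-γ: {R-α, R-β, R-γ, R-ε}
  P-δ: {R-α, R-β, R-ζ}
  P-ε: {R-α, R-β, R-γ, R-ε}
  P-ζ: {R-δ, R-ζ}
  P-η: {R-α, R-γ, R-ε}
No single site covers all 7 demand points.
But {P-α, P-γ} covers everything, so the minimum is 2.

2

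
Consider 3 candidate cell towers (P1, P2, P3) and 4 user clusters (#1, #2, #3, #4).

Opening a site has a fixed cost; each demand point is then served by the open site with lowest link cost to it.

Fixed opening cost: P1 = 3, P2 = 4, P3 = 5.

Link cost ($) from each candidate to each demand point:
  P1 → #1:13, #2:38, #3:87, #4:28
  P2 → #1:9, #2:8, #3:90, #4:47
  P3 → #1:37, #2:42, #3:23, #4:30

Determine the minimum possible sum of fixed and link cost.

Open {P2, P3}: assign each demand point to its cheapest open site.
  #1→P2 9, #2→P2 8, #3→P3 23, #4→P3 30
  link cost 70, fixed 9 → total 79.
Compare {P1, P2, P3}: link cost 68 + fixed 12 = 80.
Compare {P1, P3}: link cost 102 + fixed 8 = 110.
Compare {P3}: link cost 132 + fixed 5 = 137.
All other subsets cost ≥ 80. Minimum total cost: 79.

79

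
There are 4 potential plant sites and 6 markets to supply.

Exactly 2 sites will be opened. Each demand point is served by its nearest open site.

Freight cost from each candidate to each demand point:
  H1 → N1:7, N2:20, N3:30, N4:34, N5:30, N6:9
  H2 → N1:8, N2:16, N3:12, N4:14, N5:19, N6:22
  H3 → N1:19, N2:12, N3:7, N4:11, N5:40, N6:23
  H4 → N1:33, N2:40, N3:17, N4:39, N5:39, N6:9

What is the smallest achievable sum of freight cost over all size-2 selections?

76

Open {H1, H3}.
  N1→H1 7, N2→H3 12, N3→H3 7, N4→H3 11, N5→H1 30, N6→H1 9  ⇒ total 76.
Compare {H1, H2}: total 77.
Compare {H2, H4}: total 78.
No size-2 selection does better; minimum is 76.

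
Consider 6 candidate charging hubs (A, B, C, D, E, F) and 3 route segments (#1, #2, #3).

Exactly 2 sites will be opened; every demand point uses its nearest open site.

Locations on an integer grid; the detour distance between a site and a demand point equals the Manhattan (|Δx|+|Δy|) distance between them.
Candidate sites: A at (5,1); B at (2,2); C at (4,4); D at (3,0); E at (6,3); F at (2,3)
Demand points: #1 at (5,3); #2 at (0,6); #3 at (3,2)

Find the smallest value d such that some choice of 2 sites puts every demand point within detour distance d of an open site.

5

Open {A, F}.
  Farthest demand point is #2 at detour distance 5 (to F); all others are ≤ 5.
With {B, F} the worst case is 5.
With {C, F} the worst case is 5.
No size-2 selection achieves below 5.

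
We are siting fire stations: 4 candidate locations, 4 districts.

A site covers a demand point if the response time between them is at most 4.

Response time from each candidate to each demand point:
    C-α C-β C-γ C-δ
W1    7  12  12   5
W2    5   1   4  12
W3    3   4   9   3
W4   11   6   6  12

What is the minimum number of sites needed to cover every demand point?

2

Coverage sets (demand points within 4 of each site):
  W1: {}
  W2: {C-β, C-γ}
  W3: {C-α, C-β, C-δ}
  W4: {}
No single site covers all 4 demand points.
But {W2, W3} covers everything, so the minimum is 2.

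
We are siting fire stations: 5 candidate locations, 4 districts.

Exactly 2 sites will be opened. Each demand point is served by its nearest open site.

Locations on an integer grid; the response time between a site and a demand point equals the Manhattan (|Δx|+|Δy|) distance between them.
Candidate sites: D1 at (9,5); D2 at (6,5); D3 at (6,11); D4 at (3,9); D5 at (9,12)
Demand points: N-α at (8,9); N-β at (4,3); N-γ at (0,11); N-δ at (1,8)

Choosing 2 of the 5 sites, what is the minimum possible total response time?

17

Open {D2, D4}.
  N-α→D4 5, N-β→D2 4, N-γ→D4 5, N-δ→D4 3  ⇒ total 17.
Compare {D3, D4}: total 19.
Compare {D4, D5}: total 19.
No size-2 selection does better; minimum is 17.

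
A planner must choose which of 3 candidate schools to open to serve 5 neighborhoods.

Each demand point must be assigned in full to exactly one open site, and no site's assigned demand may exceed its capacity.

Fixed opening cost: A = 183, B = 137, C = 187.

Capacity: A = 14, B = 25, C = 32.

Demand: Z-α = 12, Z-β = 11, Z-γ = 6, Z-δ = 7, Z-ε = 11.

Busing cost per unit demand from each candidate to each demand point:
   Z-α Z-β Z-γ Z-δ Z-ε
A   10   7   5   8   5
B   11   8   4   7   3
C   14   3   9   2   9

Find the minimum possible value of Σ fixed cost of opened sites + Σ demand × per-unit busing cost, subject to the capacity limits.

Open {B, C}; cheapest assignment that respects the capacities:
  B (cap 25, load 23): Z-α, Z-ε — cost 12×11 + 11×3 = 165
  C (cap 32, load 24): Z-β, Z-γ, Z-δ — cost 11×3 + 6×9 + 7×2 = 101
  Shipping 266, fixed 324 → total 590.
  Any other capacity-feasible assignment to {B, C} ships for at least 266.
Compare {A, B, C}: its best feasible assignment gives total 731.
Every other set of open sites that can feasibly serve all demand totals ≥ 731 even under its best assignment. Minimum: 590.

590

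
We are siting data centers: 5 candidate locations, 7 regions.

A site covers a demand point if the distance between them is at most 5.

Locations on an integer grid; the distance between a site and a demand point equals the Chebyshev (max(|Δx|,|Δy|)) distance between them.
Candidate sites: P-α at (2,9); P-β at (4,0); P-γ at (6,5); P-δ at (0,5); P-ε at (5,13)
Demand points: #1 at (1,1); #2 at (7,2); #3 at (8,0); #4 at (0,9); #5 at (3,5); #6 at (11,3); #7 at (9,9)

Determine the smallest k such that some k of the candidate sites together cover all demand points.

Coverage sets (demand points within 5 of each site):
  P-α: {#4, #5}
  P-β: {#1, #2, #3, #5}
  P-γ: {#1, #2, #3, #5, #6, #7}
  P-δ: {#1, #4, #5}
  P-ε: {#4, #7}
No single site covers all 7 demand points.
But {P-α, P-γ} covers everything, so the minimum is 2.

2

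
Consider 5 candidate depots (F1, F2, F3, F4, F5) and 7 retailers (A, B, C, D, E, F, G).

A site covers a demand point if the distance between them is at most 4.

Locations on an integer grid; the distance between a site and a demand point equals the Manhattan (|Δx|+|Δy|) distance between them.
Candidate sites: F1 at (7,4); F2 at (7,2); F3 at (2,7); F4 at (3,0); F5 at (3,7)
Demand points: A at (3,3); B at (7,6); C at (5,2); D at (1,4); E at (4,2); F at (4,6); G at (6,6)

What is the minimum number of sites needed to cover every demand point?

Coverage sets (demand points within 4 of each site):
  F1: {B, C, G}
  F2: {B, C, E}
  F3: {D, F}
  F4: {A, C, E}
  F5: {A, F, G}
No 2 sites suffice: every size-2 union leaves at least one demand point uncovered.
But {F1, F3, F4} covers everything, so the minimum is 3.

3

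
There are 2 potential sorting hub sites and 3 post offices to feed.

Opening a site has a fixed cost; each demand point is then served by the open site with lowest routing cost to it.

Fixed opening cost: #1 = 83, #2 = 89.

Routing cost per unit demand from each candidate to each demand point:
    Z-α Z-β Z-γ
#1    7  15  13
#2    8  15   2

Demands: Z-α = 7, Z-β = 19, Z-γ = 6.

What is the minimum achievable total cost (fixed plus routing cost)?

442

Open {#2}: assign each demand point to its cheapest open site.
  Z-α→#2 7×8=56, Z-β→#2 19×15=285, Z-γ→#2 6×2=12
  routing cost 353, fixed 89 → total 442.
Compare {#1}: routing cost 412 + fixed 83 = 495.
Compare {#1, #2}: routing cost 346 + fixed 172 = 518.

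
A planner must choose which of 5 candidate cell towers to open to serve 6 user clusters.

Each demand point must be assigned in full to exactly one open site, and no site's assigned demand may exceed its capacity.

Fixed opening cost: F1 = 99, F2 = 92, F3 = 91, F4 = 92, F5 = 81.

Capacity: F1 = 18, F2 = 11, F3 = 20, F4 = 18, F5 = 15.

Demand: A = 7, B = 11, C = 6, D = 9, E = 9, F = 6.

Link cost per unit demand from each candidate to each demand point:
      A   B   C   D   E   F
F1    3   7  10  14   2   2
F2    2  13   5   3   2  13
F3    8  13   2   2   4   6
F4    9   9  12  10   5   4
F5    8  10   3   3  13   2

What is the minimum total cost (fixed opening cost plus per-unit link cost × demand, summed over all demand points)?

453

Open {F1, F3, F5}; cheapest assignment that respects the capacities:
  F1 (cap 18, load 18): A, B — cost 7×3 + 11×7 = 98
  F3 (cap 20, load 18): D, E — cost 9×2 + 9×4 = 54
  F5 (cap 15, load 12): C, F — cost 6×3 + 6×2 = 30
  Shipping 182, fixed 271 → total 453.
  Any other capacity-feasible assignment to {F1, F3, F5} ships for at least 182.
Compare {F1, F3, F4}: its best feasible assignment gives total 474.
Compare {F1, F4, F5}: its best feasible assignment gives total 479.
Every other set of open sites that can feasibly serve all demand totals ≥ 474 even under its best assignment. Minimum: 453.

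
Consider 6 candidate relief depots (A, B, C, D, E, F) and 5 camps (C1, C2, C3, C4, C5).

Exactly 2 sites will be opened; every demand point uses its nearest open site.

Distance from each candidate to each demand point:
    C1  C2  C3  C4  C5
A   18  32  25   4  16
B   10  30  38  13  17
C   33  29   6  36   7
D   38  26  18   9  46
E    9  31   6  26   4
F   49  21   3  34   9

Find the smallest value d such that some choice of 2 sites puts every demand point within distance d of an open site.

21

Open {A, F}.
  Farthest demand point is C2 at distance 21 (to F); all others are ≤ 21.
With {B, F} the worst case is 21.
With {A, D} the worst case is 26.
No size-2 selection achieves below 21.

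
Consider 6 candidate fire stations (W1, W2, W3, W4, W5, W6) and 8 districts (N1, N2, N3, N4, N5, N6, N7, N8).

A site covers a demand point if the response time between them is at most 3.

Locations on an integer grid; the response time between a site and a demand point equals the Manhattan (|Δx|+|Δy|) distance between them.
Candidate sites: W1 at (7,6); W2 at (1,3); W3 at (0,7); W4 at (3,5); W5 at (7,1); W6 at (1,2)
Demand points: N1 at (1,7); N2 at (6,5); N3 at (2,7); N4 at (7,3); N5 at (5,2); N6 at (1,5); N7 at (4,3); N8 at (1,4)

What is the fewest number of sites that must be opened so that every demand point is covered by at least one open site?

Coverage sets (demand points within 3 of each site):
  W1: {N2, N4}
  W2: {N6, N7, N8}
  W3: {N1, N3, N6}
  W4: {N2, N3, N6, N7, N8}
  W5: {N4, N5}
  W6: {N6, N8}
No 2 sites suffice: every size-2 union leaves at least one demand point uncovered.
But {W3, W4, W5} covers everything, so the minimum is 3.

3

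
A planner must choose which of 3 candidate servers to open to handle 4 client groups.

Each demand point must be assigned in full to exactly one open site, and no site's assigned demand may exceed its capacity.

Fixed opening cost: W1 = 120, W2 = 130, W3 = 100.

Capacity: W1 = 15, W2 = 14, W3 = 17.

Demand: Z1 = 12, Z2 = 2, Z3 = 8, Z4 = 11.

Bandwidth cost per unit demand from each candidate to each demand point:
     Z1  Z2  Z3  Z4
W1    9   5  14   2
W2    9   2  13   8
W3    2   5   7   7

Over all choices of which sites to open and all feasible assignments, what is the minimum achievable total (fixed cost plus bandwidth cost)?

Open {W1, W2, W3}; cheapest assignment that respects the capacities:
  W1 (cap 15, load 11): Z4 — cost 11×2 = 22
  W2 (cap 14, load 10): Z2, Z3 — cost 2×2 + 8×13 = 108
  W3 (cap 17, load 12): Z1 — cost 12×2 = 24
  Shipping 154, fixed 350 → total 504.
  Any other capacity-feasible assignment to {W1, W2, W3} ships for at least 154.
Total demand is 33 and no other set of sites has combined capacity ≥ 33, so {W1, W2, W3} is the only feasible choice of open sites. Minimum: 504.

504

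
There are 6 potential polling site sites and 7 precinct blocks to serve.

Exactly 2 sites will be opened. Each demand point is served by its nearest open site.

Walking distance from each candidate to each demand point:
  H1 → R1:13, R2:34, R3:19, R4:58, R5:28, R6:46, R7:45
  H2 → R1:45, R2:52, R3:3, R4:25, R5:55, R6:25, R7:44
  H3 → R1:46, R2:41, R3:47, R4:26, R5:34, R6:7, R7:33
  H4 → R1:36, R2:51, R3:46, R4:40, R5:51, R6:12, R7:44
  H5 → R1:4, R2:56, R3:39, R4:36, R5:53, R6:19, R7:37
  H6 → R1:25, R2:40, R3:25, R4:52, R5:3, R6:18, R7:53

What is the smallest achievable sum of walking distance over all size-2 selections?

Open {H2, H6}.
  R1→H6 25, R2→H6 40, R3→H2 3, R4→H2 25, R5→H6 3, R6→H6 18, R7→H2 44  ⇒ total 158.
Compare {H3, H6}: total 159.
Compare {H1, H3}: total 160.
No size-2 selection does better; minimum is 158.

158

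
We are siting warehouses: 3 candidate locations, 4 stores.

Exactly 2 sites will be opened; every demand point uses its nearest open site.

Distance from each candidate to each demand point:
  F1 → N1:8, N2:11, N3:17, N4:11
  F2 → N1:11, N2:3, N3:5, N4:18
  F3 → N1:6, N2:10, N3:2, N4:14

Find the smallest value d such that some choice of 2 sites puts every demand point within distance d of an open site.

Open {F1, F2}.
  Farthest demand point is N4 at distance 11 (to F1); all others are ≤ 11.
With {F1, F3} the worst case is 11.
With {F2, F3} the worst case is 14.
No size-2 selection achieves below 11.

11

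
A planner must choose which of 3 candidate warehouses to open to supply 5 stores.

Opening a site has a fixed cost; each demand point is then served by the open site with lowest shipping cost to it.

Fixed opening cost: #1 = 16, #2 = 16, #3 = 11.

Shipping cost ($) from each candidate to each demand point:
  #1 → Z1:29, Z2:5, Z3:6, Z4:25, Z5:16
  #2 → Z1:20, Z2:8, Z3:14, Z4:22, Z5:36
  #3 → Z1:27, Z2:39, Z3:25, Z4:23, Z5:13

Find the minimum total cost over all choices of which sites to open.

97

Open {#1}: assign each demand point to its cheapest open site.
  Z1→#1 29, Z2→#1 5, Z3→#1 6, Z4→#1 25, Z5→#1 16
  shipping cost 81, fixed 16 → total 97.
Compare {#1, #2}: shipping cost 69 + fixed 32 = 101.
Compare {#1, #3}: shipping cost 74 + fixed 27 = 101.
Compare {#2, #3}: shipping cost 77 + fixed 27 = 104.
All other subsets cost ≥ 101. Minimum total cost: 97.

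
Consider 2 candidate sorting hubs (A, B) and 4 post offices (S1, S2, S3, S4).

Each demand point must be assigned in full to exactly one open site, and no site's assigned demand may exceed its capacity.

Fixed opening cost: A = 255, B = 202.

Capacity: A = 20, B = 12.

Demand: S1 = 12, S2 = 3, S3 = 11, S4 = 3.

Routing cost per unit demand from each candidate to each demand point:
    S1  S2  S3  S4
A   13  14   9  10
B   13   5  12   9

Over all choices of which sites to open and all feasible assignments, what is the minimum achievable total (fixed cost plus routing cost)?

Open {A, B}; cheapest assignment that respects the capacities:
  A (cap 20, load 17): S2, S3, S4 — cost 3×14 + 11×9 + 3×10 = 171
  B (cap 12, load 12): S1 — cost 12×13 = 156
  Shipping 327, fixed 457 → total 784.
  Any other capacity-feasible assignment to {A, B} ships for at least 327.
Total demand is 29 and no other set of sites has combined capacity ≥ 29, so {A, B} is the only feasible choice of open sites. Minimum: 784.

784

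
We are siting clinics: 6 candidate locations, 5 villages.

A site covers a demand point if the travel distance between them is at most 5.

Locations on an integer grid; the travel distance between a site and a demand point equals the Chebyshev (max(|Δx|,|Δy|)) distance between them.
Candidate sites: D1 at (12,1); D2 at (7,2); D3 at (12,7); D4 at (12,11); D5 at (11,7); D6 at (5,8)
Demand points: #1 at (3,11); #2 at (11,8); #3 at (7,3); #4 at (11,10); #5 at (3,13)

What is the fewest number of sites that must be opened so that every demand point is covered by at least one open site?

2

Coverage sets (demand points within 5 of each site):
  D1: {#3}
  D2: {#3}
  D3: {#2, #3, #4}
  D4: {#2, #4}
  D5: {#2, #3, #4}
  D6: {#1, #3, #5}
No single site covers all 5 demand points.
But {D3, D6} covers everything, so the minimum is 2.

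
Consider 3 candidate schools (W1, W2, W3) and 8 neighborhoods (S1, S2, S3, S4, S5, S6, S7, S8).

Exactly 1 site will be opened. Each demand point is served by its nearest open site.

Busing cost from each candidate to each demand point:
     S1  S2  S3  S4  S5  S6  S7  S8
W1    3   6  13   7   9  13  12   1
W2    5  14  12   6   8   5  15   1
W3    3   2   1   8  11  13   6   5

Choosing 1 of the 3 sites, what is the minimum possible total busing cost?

49

Open {W3}.
  S1→W3 3, S2→W3 2, S3→W3 1, S4→W3 8, S5→W3 11, S6→W3 13, S7→W3 6, S8→W3 5  ⇒ total 49.
Compare {W1}: total 64.
Compare {W2}: total 66.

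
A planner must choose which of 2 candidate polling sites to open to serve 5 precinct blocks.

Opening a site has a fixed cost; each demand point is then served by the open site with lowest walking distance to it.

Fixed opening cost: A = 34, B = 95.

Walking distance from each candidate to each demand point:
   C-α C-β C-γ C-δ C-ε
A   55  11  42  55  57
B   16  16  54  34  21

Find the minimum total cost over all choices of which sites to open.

Open {B}: assign each demand point to its cheapest open site.
  C-α→B 16, C-β→B 16, C-γ→B 54, C-δ→B 34, C-ε→B 21
  walking distance 141, fixed 95 → total 236.
Compare {A, B}: walking distance 124 + fixed 129 = 253.
Compare {A}: walking distance 220 + fixed 34 = 254.

236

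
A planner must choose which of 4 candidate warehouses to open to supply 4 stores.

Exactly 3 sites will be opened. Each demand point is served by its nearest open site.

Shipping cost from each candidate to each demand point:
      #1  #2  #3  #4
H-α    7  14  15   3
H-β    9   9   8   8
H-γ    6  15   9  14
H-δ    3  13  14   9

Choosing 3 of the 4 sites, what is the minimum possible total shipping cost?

23

Open {H-α, H-β, H-δ}.
  #1→H-δ 3, #2→H-β 9, #3→H-β 8, #4→H-α 3  ⇒ total 23.
Compare {H-α, H-β, H-γ}: total 26.
Compare {H-α, H-γ, H-δ}: total 28.
No size-3 selection does better; minimum is 23.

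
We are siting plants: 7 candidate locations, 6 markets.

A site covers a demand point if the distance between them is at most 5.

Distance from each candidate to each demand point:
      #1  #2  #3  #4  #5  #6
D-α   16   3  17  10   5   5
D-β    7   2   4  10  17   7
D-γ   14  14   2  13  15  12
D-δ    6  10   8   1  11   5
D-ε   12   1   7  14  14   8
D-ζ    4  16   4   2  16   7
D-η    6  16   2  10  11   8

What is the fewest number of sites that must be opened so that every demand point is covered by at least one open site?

Coverage sets (demand points within 5 of each site):
  D-α: {#2, #5, #6}
  D-β: {#2, #3}
  D-γ: {#3}
  D-δ: {#4, #6}
  D-ε: {#2}
  D-ζ: {#1, #3, #4}
  D-η: {#3}
No single site covers all 6 demand points.
But {D-α, D-ζ} covers everything, so the minimum is 2.

2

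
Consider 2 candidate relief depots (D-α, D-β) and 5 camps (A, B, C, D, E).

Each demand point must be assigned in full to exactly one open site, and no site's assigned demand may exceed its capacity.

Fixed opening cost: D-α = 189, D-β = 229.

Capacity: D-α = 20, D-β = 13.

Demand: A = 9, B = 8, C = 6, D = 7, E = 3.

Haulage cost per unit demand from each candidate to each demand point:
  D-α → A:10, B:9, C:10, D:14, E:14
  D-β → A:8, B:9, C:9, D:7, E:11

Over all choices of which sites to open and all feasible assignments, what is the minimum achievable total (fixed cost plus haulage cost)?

Open {D-α, D-β}; cheapest assignment that respects the capacities:
  D-α (cap 20, load 20): A, B, E — cost 9×10 + 8×9 + 3×14 = 204
  D-β (cap 13, load 13): C, D — cost 6×9 + 7×7 = 103
  Shipping 307, fixed 418 → total 725.
  Any other capacity-feasible assignment to {D-α, D-β} ships for at least 307.
Total demand is 33 and no other set of sites has combined capacity ≥ 33, so {D-α, D-β} is the only feasible choice of open sites. Minimum: 725.

725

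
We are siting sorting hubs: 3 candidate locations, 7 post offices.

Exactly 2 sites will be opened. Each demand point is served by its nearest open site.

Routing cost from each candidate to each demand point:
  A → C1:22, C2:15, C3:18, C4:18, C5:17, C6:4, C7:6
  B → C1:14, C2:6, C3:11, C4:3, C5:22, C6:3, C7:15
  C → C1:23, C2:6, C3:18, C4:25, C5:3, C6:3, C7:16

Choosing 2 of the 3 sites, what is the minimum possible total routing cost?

Open {B, C}.
  C1→B 14, C2→B 6, C3→B 11, C4→B 3, C5→C 3, C6→B 3, C7→B 15  ⇒ total 55.
Compare {A, B}: total 60.
Compare {A, C}: total 76.

55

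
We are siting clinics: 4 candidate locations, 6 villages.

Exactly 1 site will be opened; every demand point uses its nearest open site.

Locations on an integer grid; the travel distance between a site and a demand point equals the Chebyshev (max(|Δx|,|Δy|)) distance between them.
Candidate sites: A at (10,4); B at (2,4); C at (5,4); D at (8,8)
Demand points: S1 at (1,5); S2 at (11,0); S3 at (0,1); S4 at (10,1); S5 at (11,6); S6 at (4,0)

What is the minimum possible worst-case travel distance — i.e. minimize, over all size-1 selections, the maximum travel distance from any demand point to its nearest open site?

Open {C}.
  Farthest demand point is S2 at travel distance 6 (to C); all others are ≤ 6.
With {D} the worst case is 8.
With {B} the worst case is 9.
No size-1 selection achieves below 6.

6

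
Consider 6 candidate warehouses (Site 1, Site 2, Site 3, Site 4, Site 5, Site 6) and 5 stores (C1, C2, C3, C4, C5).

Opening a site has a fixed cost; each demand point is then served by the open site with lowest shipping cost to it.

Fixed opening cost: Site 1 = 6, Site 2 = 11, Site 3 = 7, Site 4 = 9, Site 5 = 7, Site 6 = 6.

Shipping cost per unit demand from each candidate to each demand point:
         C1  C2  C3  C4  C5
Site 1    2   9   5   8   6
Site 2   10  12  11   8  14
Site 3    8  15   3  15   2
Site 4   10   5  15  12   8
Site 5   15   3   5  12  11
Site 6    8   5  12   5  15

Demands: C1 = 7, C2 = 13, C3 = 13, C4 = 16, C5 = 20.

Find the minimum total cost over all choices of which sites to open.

Open {Site 1, Site 3, Site 5, Site 6}: assign each demand point to its cheapest open site.
  C1→Site 1 7×2=14, C2→Site 5 13×3=39, C3→Site 3 13×3=39, C4→Site 6 16×5=80, C5→Site 3 20×2=40
  shipping cost 212, fixed 26 → total 238.
Compare {Site 1, Site 3, Site 4, Site 5, Site 6}: shipping cost 212 + fixed 35 = 247.
Compare {Site 1, Site 2, Site 3, Site 5, Site 6}: shipping cost 212 + fixed 37 = 249.
Compare {Site 1, Site 3, Site 6}: shipping cost 238 + fixed 19 = 257.
All other subsets cost ≥ 247. Minimum total cost: 238.

238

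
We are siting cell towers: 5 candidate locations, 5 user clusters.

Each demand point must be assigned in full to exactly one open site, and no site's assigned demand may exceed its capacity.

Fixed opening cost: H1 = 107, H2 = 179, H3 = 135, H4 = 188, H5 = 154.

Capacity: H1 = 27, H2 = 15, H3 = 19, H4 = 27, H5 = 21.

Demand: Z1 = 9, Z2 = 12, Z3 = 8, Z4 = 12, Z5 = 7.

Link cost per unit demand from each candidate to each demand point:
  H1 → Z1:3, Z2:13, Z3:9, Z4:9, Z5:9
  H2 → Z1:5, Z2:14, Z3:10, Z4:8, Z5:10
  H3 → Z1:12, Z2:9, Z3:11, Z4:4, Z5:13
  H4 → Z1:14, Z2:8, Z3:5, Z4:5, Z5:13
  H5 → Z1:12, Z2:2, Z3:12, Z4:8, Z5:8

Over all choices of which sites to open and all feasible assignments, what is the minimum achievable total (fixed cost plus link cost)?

613

Open {H1, H4}; cheapest assignment that respects the capacities:
  H1 (cap 27, load 24): Z1, Z3, Z5 — cost 9×3 + 8×9 + 7×9 = 162
  H4 (cap 27, load 24): Z2, Z4 — cost 12×8 + 12×5 = 156
  Shipping 318, fixed 295 → total 613.
  Any other capacity-feasible assignment to {H1, H4} ships for at least 318.
Compare {H1, H3, H5}: its best feasible assignment gives total 623.
Compare {H1, H5}: its best feasible assignment gives total 636.
Every other set of open sites that can feasibly serve all demand totals ≥ 623 even under its best assignment. Minimum: 613.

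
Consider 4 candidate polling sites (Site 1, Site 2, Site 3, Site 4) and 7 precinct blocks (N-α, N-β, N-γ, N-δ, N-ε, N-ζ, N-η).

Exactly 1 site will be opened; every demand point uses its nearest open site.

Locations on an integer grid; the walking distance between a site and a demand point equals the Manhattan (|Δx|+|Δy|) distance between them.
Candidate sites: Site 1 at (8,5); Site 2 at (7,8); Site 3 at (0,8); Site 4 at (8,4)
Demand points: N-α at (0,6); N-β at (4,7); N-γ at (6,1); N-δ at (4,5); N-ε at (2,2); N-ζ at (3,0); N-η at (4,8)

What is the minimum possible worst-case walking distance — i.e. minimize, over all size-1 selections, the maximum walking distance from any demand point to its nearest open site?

Open {Site 1}.
  Farthest demand point is N-ζ at walking distance 10 (to Site 1); all others are ≤ 10.
With {Site 4} the worst case is 10.
With {Site 2} the worst case is 12.
No size-1 selection achieves below 10.

10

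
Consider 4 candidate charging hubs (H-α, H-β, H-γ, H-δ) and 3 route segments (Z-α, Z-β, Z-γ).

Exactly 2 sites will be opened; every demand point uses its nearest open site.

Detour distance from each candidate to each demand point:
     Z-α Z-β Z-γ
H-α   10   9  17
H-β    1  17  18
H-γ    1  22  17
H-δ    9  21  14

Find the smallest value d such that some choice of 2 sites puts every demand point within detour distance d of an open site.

14

Open {H-α, H-δ}.
  Farthest demand point is Z-γ at detour distance 14 (to H-δ); all others are ≤ 14.
With {H-α, H-β} the worst case is 17.
With {H-α, H-γ} the worst case is 17.
No size-2 selection achieves below 14.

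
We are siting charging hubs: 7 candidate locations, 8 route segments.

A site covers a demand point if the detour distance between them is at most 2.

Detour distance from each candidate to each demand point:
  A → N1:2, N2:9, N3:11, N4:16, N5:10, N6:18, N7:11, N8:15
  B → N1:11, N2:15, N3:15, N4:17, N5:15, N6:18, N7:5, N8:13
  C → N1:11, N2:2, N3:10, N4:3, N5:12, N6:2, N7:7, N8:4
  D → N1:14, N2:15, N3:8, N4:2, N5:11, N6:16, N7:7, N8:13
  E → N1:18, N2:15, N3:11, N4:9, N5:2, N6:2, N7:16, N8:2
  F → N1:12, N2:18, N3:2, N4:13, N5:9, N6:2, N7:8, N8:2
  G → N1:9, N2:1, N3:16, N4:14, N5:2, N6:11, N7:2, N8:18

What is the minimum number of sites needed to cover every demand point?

4

Coverage sets (demand points within 2 of each site):
  A: {N1}
  B: {}
  C: {N2, N6}
  D: {N4}
  E: {N5, N6, N8}
  F: {N3, N6, N8}
  G: {N2, N5, N7}
No 3 sites suffice: every size-3 union leaves at least one demand point uncovered.
But {A, D, F, G} covers everything, so the minimum is 4.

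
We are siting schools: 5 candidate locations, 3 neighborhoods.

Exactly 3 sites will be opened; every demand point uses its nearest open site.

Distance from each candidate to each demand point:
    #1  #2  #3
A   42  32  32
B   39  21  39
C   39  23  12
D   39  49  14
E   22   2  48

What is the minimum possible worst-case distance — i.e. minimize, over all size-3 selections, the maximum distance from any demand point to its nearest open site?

22

Open {A, C, E}.
  Farthest demand point is #1 at distance 22 (to E); all others are ≤ 22.
With {A, D, E} the worst case is 22.
With {B, C, E} the worst case is 22.
No size-3 selection achieves below 22.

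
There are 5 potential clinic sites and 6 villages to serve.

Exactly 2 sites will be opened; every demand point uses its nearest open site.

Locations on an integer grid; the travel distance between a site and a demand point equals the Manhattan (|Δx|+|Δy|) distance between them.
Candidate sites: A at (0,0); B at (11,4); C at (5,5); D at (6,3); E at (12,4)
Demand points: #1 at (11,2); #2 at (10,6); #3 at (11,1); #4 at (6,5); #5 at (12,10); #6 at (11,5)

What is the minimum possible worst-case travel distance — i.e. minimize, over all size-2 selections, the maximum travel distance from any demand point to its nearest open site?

Open {B, E}.
  Farthest demand point is #4 at travel distance 6 (to B); all others are ≤ 6.
With {C, E} the worst case is 6.
With {D, E} the worst case is 6.
No size-2 selection achieves below 6.

6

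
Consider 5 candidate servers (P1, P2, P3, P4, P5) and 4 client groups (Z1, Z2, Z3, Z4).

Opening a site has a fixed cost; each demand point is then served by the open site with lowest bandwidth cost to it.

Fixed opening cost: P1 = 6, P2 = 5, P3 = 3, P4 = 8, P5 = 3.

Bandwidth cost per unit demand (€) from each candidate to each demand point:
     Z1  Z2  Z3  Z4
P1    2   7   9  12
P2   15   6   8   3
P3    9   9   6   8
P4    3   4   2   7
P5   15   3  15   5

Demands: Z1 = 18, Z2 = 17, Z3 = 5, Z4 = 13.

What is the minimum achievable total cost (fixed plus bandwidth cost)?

Open {P1, P2, P4, P5}: assign each demand point to its cheapest open site.
  Z1→P1 18×2=36, Z2→P5 17×3=51, Z3→P4 5×2=10, Z4→P2 13×3=39
  bandwidth cost 136, fixed 22 → total 158.
Compare {P1, P2, P3, P4, P5}: bandwidth cost 136 + fixed 25 = 161.
Compare {P2, P4, P5}: bandwidth cost 154 + fixed 16 = 170.
Compare {P1, P2, P4}: bandwidth cost 153 + fixed 19 = 172.
All other subsets cost ≥ 161. Minimum total cost: 158.

158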